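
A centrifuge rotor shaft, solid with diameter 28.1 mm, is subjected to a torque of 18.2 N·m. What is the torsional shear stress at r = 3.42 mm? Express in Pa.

1.02e6 Pa

J = πd⁴/32 = π(0.0281)⁴/32 = 6.121×10^-8 m⁴.
Shear stress varies linearly with radius: τ = T·r/J = 18.20 × 0.00342 / 6.121×10^-8 = 1.017×10^6 Pa.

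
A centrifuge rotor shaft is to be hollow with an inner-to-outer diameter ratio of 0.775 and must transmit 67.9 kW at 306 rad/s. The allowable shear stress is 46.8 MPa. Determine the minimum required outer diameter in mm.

ω = 306 rad/s, so T = P/ω = 67.9×10³ / 306.0 = 221.9 N·m.
For a hollow shaft with d_i/d_o = 0.775: τ_max = 16T/(π d_o³ (1−k⁴)), so d_o = [16T/(π τ_allow (1−k⁴))]^(1/3) = [16·221.9/(π·4.68×10^7·0.6392)]^(1/3) = 0.03355 m.

33.6 mm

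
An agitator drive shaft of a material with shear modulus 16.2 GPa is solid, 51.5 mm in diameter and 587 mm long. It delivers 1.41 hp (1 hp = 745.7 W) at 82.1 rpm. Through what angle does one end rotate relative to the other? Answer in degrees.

ω = 2π·82.1/60 = 8.597 rad/s, so T = P/ω = 1.41×745.7 / 8.597 = 122.3 N·m.
J = πd⁴/32 = π(0.0515)⁴/32 = 6.906×10^-7 m⁴.
θ = T·L/(G·J) = 122.3 × 0.587 / (16.2×10⁹ × 6.906×10^-7) = 6.417×10^-3 rad.

0.368°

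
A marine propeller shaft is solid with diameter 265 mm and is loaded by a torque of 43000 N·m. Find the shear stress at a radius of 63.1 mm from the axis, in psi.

J = πd⁴/32 = π(0.265)⁴/32 = 4.842×10^-4 m⁴.
Shear stress varies linearly with radius: τ = T·r/J = 43000 × 0.0631 / 4.842×10^-4 = 5.604×10^6 Pa.

813 psi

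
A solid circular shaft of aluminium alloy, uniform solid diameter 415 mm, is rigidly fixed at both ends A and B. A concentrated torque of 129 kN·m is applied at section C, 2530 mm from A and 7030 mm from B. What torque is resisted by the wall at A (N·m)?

With uniform GJ and both ends fixed, compatibility θ_AC = θ_CB gives T_A·a = T_B·b, together with T_A + T_B = T₀.
T_A = T₀·b/(a+b) = 129000·7030/9560 = 94860 N·m; T_B = 34140 N·m.

94900 N·m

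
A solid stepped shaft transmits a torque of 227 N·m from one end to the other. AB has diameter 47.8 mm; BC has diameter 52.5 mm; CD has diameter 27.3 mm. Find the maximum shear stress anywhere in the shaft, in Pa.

5.68e7 Pa

Under the same torque, τ_max = 16T/(πd³) is largest where d is smallest — segment CD (d = 27.3 mm).
τ_max = 16·227.0/(π·(0.0273)³) = 5.682×10^7 Pa.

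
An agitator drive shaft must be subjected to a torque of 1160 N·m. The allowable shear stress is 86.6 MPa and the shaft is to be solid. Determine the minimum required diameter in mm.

40.9 mm

For a solid shaft τ_max = 16T/(πd³), so d = (16T/(π τ_allow))^(1/3) = (16·1160/(π·8.66×10^7))^(1/3) = 0.04086 m.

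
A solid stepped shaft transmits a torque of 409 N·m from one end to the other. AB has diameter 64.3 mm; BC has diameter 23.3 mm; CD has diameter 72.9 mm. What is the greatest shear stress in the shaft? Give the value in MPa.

Under the same torque, τ_max = 16T/(πd³) is largest where d is smallest — segment BC (d = 23.3 mm).
τ_max = 16·409.0/(π·(0.0233)³) = 1.647×10^8 Pa.

165 MPa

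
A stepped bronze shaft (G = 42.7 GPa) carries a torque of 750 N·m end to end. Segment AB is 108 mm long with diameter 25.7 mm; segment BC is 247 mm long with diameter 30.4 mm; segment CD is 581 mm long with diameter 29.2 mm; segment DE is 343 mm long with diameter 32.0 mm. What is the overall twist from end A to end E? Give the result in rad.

0.298 rad

J_AB = π(0.0257)⁴/32 = 4.28×10^-8 m⁴; J_BC = π(0.0304)⁴/32 = 8.38×10^-8 m⁴; J_CD = π(0.0292)⁴/32 = 7.14×10^-8 m⁴; J_DE = π(0.0320)⁴/32 = 1.03×10^-7 m⁴.
θ = (T/G)·Σ L_i/J_i = (750.0/42.7×10⁹)·(0.108/4.28×10^-8 + 0.247/8.38×10^-8 + 0.581/7.14×10^-8 + 0.343/1.03×10^-7) = 0.2975 rad.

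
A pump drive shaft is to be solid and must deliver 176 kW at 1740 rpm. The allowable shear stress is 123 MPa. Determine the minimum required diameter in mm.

ω = 2π·1740/60 = 182.2 rad/s, so T = P/ω = 176×10³ / 182.2 = 965.9 N·m.
For a solid shaft τ_max = 16T/(πd³), so d = (16T/(π τ_allow))^(1/3) = (16·965.9/(π·1.23×10^8))^(1/3) = 0.03420 m.

34.2 mm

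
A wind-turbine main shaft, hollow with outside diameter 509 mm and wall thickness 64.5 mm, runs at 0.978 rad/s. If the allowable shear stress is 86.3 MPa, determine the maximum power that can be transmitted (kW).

1510 kW

J = π(d_o⁴ − d_i⁴)/32 = π(0.509⁴ − 0.380⁴)/32 = 4.543×10^-3 m⁴.
T_max = τ_allow·J/r = 8.63×10^7 × 4.543×10^-3 / 0.255 = 1.540e6 N·m.
ω = 0.978 rad/s, so P_max = T_max·ω = 1.507×10^6 W.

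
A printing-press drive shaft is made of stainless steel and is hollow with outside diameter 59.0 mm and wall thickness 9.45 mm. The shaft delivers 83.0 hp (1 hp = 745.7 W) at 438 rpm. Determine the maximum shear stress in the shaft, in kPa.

42500 kPa

ω = 2π·438/60 = 45.87 rad/s, so T = P/ω = 83.0×745.7 / 45.87 = 1349 N·m.
J = π(d_o⁴ − d_i⁴)/32 = π(0.0590⁴ − 0.0401⁴)/32 = 9.358×10^-7 m⁴.
τ_max = T·r/J = 1349 × 0.0295 / 9.358×10^-7 = 4.254×10^7 Pa.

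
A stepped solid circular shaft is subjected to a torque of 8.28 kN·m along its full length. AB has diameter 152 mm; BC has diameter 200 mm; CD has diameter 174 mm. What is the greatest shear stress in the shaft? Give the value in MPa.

Under the same torque, τ_max = 16T/(πd³) is largest where d is smallest — segment AB (d = 152 mm).
τ_max = 16·8280/(π·(0.152)³) = 1.201×10^7 Pa.

12.0 MPa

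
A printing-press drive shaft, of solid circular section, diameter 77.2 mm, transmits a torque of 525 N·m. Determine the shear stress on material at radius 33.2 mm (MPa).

5.00 MPa

J = πd⁴/32 = π(0.0772)⁴/32 = 3.487×10^-6 m⁴.
Shear stress varies linearly with radius: τ = T·r/J = 525.0 × 0.0332 / 3.487×10^-6 = 4.998×10^6 Pa.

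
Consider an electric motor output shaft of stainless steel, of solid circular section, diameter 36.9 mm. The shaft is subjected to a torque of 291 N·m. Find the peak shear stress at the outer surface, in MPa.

29.5 MPa

J = πd⁴/32 = π(0.0369)⁴/32 = 1.820×10^-7 m⁴.
τ_max = T·r/J = 291.0 × 0.0184 / 1.820×10^-7 = 2.950×10^7 Pa.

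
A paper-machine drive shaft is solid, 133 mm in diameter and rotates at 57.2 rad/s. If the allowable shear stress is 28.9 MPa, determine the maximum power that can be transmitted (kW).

764 kW

J = πd⁴/32 = π(0.133)⁴/32 = 3.072×10^-5 m⁴.
T_max = τ_allow·J/r = 2.89×10^7 × 3.072×10^-5 / 0.0665 = 13350 N·m.
ω = 57.2 rad/s, so P_max = T_max·ω = 7.636×10^5 W.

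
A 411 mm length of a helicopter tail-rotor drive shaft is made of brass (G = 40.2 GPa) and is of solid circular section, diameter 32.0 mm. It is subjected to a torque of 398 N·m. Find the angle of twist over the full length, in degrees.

J = πd⁴/32 = π(0.0320)⁴/32 = 1.029×10^-7 m⁴.
θ = T·L/(G·J) = 398.0 × 0.411 / (40.2×10⁹ × 1.029×10^-7) = 0.03953 rad.

2.26°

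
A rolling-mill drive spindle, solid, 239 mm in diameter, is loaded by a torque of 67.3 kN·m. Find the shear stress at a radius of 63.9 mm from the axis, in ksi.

J = πd⁴/32 = π(0.239)⁴/32 = 3.203×10^-4 m⁴.
Shear stress varies linearly with radius: τ = T·r/J = 67300 × 0.0639 / 3.203×10^-4 = 1.343×10^7 Pa.

1.95 ksi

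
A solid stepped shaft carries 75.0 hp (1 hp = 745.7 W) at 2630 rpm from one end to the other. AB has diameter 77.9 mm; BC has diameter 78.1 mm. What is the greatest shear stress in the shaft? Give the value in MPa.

ω = 2π·2630/60 = 275.4 rad/s, so T = P/ω = 75.0×745.7 / 275.4 = 203.1 N·m.
Under the same torque, τ_max = 16T/(πd³) is largest where d is smallest — segment AB (d = 77.9 mm).
τ_max = 16·203.1/(π·(0.0779)³) = 2.188×10^6 Pa.

2.19 MPa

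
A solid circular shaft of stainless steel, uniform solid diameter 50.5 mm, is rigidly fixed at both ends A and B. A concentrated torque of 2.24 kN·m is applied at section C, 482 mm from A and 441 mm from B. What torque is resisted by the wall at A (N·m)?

With uniform GJ and both ends fixed, compatibility θ_AC = θ_CB gives T_A·a = T_B·b, together with T_A + T_B = T₀.
T_A = T₀·b/(a+b) = 2240·441/923.0 = 1070 N·m; T_B = 1170 N·m.

1070 N·m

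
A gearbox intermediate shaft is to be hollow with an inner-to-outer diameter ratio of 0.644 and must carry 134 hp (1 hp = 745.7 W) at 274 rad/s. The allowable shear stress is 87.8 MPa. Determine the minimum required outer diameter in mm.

29.5 mm

ω = 274 rad/s, so T = P/ω = 134×745.7 / 274.0 = 364.7 N·m.
For a hollow shaft with d_i/d_o = 0.644: τ_max = 16T/(π d_o³ (1−k⁴)), so d_o = [16T/(π τ_allow (1−k⁴))]^(1/3) = [16·364.7/(π·8.78×10^7·0.8280)]^(1/3) = 0.02945 m.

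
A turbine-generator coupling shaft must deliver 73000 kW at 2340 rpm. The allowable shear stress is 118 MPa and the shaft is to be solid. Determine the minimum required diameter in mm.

ω = 2π·2340/60 = 245.0 rad/s, so T = P/ω = 73000×10³ / 245.0 = 297900 N·m.
For a solid shaft τ_max = 16T/(πd³), so d = (16T/(π τ_allow))^(1/3) = (16·297900/(π·1.18×10^8))^(1/3) = 0.2343 m.

234 mm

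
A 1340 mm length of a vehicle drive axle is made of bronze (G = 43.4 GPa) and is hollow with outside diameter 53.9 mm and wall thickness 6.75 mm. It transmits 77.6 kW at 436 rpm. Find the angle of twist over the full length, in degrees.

ω = 2π·436/60 = 45.66 rad/s, so T = P/ω = 77.6×10³ / 45.66 = 1700 N·m.
J = π(d_o⁴ − d_i⁴)/32 = π(0.0539⁴ − 0.0404⁴)/32 = 5.671×10^-7 m⁴.
θ = T·L/(G·J) = 1700 × 1.34 / (43.4×10⁹ × 5.671×10^-7) = 0.09254 rad.

5.30°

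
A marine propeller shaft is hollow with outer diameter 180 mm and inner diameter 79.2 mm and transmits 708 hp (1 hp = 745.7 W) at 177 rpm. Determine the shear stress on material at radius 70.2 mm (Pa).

ω = 2π·177/60 = 18.54 rad/s, so T = P/ω = 708×745.7 / 18.54 = 28480 N·m.
J = π(d_o⁴ − d_i⁴)/32 = π(0.180⁴ − 0.0792⁴)/32 = 9.920×10^-5 m⁴.
Shear stress varies linearly with radius: τ = T·r/J = 28480 × 0.0702 / 9.920×10^-5 = 2.016×10^7 Pa.

2.02e7 Pa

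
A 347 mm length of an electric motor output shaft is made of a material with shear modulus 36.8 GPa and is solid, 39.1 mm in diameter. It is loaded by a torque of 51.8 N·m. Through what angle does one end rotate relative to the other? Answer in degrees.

0.122°

J = πd⁴/32 = π(0.0391)⁴/32 = 2.295×10^-7 m⁴.
θ = T·L/(G·J) = 51.80 × 0.347 / (36.8×10⁹ × 2.295×10^-7) = 2.129×10^-3 rad.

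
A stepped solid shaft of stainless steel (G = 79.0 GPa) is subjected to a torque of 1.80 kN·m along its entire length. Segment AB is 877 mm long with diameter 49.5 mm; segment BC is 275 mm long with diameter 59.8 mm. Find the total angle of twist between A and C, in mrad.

38.9 mrad

J_AB = π(0.0495)⁴/32 = 5.89×10^-7 m⁴; J_BC = π(0.0598)⁴/32 = 1.26×10^-6 m⁴.
θ = (T/G)·Σ L_i/J_i = (1800/79.0×10⁹)·(0.877/5.89×10^-7 + 0.275/1.26×10^-6) = 0.03889 rad.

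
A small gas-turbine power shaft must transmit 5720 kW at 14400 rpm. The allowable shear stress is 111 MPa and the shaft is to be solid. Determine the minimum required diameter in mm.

ω = 2π·14400/60 = 1508 rad/s, so T = P/ω = 5720×10³ / 1508 = 3793 N·m.
For a solid shaft τ_max = 16T/(πd³), so d = (16T/(π τ_allow))^(1/3) = (16·3793/(π·1.11×10^8))^(1/3) = 0.05583 m.

55.8 mm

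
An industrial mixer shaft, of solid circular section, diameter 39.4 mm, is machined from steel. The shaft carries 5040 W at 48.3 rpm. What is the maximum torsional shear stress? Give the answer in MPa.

ω = 2π·48.3/60 = 5.058 rad/s, so T = P/ω = 5040 / 5.058 = 996.4 N·m.
J = πd⁴/32 = π(0.0394)⁴/32 = 2.366×10^-7 m⁴.
τ_max = T·r/J = 996.4 × 0.0197 / 2.366×10^-7 = 8.297×10^7 Pa.

83.0 MPa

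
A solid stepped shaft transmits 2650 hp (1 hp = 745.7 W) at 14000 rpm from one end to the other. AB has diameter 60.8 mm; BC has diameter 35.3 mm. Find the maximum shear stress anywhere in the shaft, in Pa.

ω = 2π·14000/60 = 1466 rad/s, so T = P/ω = 2650×745.7 / 1466 = 1348 N·m.
Under the same torque, τ_max = 16T/(πd³) is largest where d is smallest — segment BC (d = 35.3 mm).
τ_max = 16·1348/(π·(0.0353)³) = 1.561×10^8 Pa.

1.56e8 Pa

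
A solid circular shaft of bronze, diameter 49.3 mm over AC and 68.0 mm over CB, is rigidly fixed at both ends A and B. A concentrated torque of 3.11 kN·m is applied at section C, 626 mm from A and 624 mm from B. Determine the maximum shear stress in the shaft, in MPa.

Compatibility: T_A·a/J_AC = T_B·b/J_CB with T_A + T_B = T₀.
J_AC = 5.80×10^-7 m⁴, J_CB = 2.10×10^-6 m⁴, so T_A = T₀·(J_AC/a)/((J_AC/a)+(J_CB/b)) = 671.5 N·m, T_B = 2438 N·m.
τ in each portion: τ_AC = 2.85×10^7 Pa, τ_CB = 3.95×10^7 Pa; maximum is in CB.
τ_max = T_CB·r/J = 2438·0.0340/2.10×10^-6 = 3.950×10^7 Pa.

39.5 MPa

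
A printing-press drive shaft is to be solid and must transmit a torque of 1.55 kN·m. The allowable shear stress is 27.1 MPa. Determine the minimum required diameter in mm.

For a solid shaft τ_max = 16T/(πd³), so d = (16T/(π τ_allow))^(1/3) = (16·1550/(π·2.71×10^7))^(1/3) = 0.06629 m.

66.3 mm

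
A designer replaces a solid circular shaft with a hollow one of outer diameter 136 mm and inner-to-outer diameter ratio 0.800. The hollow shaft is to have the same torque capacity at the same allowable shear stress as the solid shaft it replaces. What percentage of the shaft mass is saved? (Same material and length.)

Equal τ_max and T ⇒ the solid shaft needs d_s³ = d_o³(1−k⁴), so d_s = 136·(1−0.800⁴)^(1/3) = 114.1 mm.
Area ratio A_h/A_s = d_o²(1−k²)/d_s² = (1−k²)/(1−k⁴)^(2/3) = 0.5115.
Mass saving = 1 − 0.5115 = 48.8 %.

48.8 %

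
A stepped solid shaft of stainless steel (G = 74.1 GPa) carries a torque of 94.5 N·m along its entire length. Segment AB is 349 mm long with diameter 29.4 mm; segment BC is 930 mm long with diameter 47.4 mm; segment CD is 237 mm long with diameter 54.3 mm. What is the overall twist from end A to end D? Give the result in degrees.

0.505°

J_AB = π(0.0294)⁴/32 = 7.33×10^-8 m⁴; J_BC = π(0.0474)⁴/32 = 4.96×10^-7 m⁴; J_CD = π(0.0543)⁴/32 = 8.53×10^-7 m⁴.
θ = (T/G)·Σ L_i/J_i = (94.50/74.1×10⁹)·(0.349/7.33×10^-8 + 0.930/4.96×10^-7 + 0.237/8.53×10^-7) = 8.815×10^-3 rad.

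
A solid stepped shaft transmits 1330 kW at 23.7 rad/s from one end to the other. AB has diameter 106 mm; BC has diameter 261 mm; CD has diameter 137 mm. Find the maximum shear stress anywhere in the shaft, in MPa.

240 MPa

ω = 23.7 rad/s, so T = P/ω = 1330×10³ / 23.70 = 56120 N·m.
Under the same torque, τ_max = 16T/(πd³) is largest where d is smallest — segment AB (d = 106 mm).
τ_max = 16·56120/(π·(0.106)³) = 2.400×10^8 Pa.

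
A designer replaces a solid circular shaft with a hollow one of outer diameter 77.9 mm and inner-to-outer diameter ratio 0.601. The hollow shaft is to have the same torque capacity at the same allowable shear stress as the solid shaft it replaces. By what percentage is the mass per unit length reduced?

29.9 %

Equal τ_max and T ⇒ the solid shaft needs d_s³ = d_o³(1−k⁴), so d_s = 77.9·(1−0.601⁴)^(1/3) = 74.35 mm.
Area ratio A_h/A_s = d_o²(1−k²)/d_s² = (1−k²)/(1−k⁴)^(2/3) = 0.7012.
Mass saving = 1 − 0.7012 = 29.9 %.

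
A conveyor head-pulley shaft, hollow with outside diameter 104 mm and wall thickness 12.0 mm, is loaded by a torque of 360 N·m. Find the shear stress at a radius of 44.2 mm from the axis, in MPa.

2.13 MPa

J = π(d_o⁴ − d_i⁴)/32 = π(0.104⁴ − 0.0800⁴)/32 = 7.464×10^-6 m⁴.
Shear stress varies linearly with radius: τ = T·r/J = 360.0 × 0.0442 / 7.464×10^-6 = 2.132×10^6 Pa.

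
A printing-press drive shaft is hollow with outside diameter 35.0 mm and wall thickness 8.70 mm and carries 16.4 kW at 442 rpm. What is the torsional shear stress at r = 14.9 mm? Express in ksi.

ω = 2π·442/60 = 46.29 rad/s, so T = P/ω = 16.4×10³ / 46.29 = 354.3 N·m.
J = π(d_o⁴ − d_i⁴)/32 = π(0.0350⁴ − 0.0176⁴)/32 = 1.379×10^-7 m⁴.
Shear stress varies linearly with radius: τ = T·r/J = 354.3 × 0.0149 / 1.379×10^-7 = 3.828×10^7 Pa.

5.55 ksi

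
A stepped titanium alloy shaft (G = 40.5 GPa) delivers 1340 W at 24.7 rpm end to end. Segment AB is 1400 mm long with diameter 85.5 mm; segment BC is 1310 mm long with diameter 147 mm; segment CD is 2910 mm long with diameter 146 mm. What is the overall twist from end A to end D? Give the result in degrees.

0.264°

ω = 2π·24.7/60 = 2.587 rad/s, so T = P/ω = 1340 / 2.587 = 518.1 N·m.
J_AB = π(0.0855)⁴/32 = 5.25×10^-6 m⁴; J_BC = π(0.147)⁴/32 = 4.58×10^-5 m⁴; J_CD = π(0.146)⁴/32 = 4.46×10^-5 m⁴.
θ = (T/G)·Σ L_i/J_i = (518.1/40.5×10⁹)·(1.40/5.25×10^-6 + 1.31/4.58×10^-5 + 2.91/4.46×10^-5) = 4.613×10^-3 rad.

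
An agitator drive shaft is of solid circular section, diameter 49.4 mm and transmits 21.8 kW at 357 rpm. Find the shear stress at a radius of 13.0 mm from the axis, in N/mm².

13.0 N/mm²

ω = 2π·357/60 = 37.38 rad/s, so T = P/ω = 21.8×10³ / 37.38 = 583.1 N·m.
J = πd⁴/32 = π(0.0494)⁴/32 = 5.847×10^-7 m⁴.
Shear stress varies linearly with radius: τ = T·r/J = 583.1 × 0.0130 / 5.847×10^-7 = 1.297×10^7 Pa.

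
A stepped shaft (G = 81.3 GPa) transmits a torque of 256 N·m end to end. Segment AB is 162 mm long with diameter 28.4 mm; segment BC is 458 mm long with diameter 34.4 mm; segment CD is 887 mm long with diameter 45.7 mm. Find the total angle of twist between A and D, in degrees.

1.43°

J_AB = π(0.0284)⁴/32 = 6.39×10^-8 m⁴; J_BC = π(0.0344)⁴/32 = 1.37×10^-7 m⁴; J_CD = π(0.0457)⁴/32 = 4.28×10^-7 m⁴.
θ = (T/G)·Σ L_i/J_i = (256.0/81.3×10⁹)·(0.162/6.39×10^-8 + 0.458/1.37×10^-7 + 0.887/4.28×10^-7) = 0.02500 rad.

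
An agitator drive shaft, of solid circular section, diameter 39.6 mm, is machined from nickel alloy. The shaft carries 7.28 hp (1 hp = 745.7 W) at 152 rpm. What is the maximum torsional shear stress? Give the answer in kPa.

28000 kPa

ω = 2π·152/60 = 15.92 rad/s, so T = P/ω = 7.28×745.7 / 15.92 = 341.1 N·m.
J = πd⁴/32 = π(0.0396)⁴/32 = 2.414×10^-7 m⁴.
τ_max = T·r/J = 341.1 × 0.0198 / 2.414×10^-7 = 2.797×10^7 Pa.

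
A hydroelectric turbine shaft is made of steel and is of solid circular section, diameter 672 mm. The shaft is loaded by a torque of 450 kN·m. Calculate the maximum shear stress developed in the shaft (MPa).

J = πd⁴/32 = π(0.672)⁴/32 = 0.02002 m⁴.
τ_max = T·r/J = 450000 × 0.336 / 0.02002 = 7.552×10^6 Pa.

7.55 MPa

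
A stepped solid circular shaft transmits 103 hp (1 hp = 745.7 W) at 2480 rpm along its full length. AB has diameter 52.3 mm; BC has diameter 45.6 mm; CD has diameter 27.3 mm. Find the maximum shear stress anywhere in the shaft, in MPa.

ω = 2π·2480/60 = 259.7 rad/s, so T = P/ω = 103×745.7 / 259.7 = 295.7 N·m.
Under the same torque, τ_max = 16T/(πd³) is largest where d is smallest — segment CD (d = 27.3 mm).
τ_max = 16·295.7/(π·(0.0273)³) = 7.403×10^7 Pa.

74.0 MPa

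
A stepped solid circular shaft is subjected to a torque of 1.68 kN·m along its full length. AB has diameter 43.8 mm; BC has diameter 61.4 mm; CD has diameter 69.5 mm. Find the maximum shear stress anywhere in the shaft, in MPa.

Under the same torque, τ_max = 16T/(πd³) is largest where d is smallest — segment AB (d = 43.8 mm).
τ_max = 16·1680/(π·(0.0438)³) = 1.018×10^8 Pa.

102 MPa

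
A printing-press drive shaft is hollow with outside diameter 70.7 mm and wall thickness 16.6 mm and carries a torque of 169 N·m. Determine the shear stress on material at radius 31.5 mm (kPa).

2360 kPa

J = π(d_o⁴ − d_i⁴)/32 = π(0.0707⁴ − 0.0375⁴)/32 = 2.259×10^-6 m⁴.
Shear stress varies linearly with radius: τ = T·r/J = 169.0 × 0.0315 / 2.259×10^-6 = 2.357×10^6 Pa.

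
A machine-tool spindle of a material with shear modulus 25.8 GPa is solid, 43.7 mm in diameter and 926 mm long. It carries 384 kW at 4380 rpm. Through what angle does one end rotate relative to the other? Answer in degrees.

4.81°

ω = 2π·4380/60 = 458.7 rad/s, so T = P/ω = 384×10³ / 458.7 = 837.2 N·m.
J = πd⁴/32 = π(0.0437)⁴/32 = 3.580×10^-7 m⁴.
θ = T·L/(G·J) = 837.2 × 0.926 / (25.8×10⁹ × 3.580×10^-7) = 0.08393 rad.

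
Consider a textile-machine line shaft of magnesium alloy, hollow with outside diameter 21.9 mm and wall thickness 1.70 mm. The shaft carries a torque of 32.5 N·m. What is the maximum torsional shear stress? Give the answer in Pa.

3.21e7 Pa

J = π(d_o⁴ − d_i⁴)/32 = π(0.0219⁴ − 0.0185⁴)/32 = 1.108×10^-8 m⁴.
τ_max = T·r/J = 32.50 × 0.0109 / 1.108×10^-8 = 3.211×10^7 Pa.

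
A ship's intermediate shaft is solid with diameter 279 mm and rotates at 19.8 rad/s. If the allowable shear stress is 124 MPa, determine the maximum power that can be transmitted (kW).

J = πd⁴/32 = π(0.279)⁴/32 = 5.949×10^-4 m⁴.
T_max = τ_allow·J/r = 1.24×10^8 × 5.949×10^-4 / 0.140 = 528800 N·m.
ω = 19.8 rad/s, so P_max = T_max·ω = 1.047×10^7 W.

10500 kW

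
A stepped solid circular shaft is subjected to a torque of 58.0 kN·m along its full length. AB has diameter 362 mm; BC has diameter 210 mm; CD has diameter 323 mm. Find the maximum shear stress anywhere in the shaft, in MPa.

31.9 MPa

Under the same torque, τ_max = 16T/(πd³) is largest where d is smallest — segment BC (d = 210 mm).
τ_max = 16·58000/(π·(0.210)³) = 3.190×10^7 Pa.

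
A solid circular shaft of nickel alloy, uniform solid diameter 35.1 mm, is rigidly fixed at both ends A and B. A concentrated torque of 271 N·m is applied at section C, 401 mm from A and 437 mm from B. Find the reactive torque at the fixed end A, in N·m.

With uniform GJ and both ends fixed, compatibility θ_AC = θ_CB gives T_A·a = T_B·b, together with T_A + T_B = T₀.
T_A = T₀·b/(a+b) = 271.0·437/838.0 = 141.3 N·m; T_B = 129.7 N·m.

141 N·m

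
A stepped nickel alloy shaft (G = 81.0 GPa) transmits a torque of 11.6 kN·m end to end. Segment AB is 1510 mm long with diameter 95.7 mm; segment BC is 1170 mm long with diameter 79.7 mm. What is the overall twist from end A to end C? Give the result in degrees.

3.93°

J_AB = π(0.0957)⁴/32 = 8.23×10^-6 m⁴; J_BC = π(0.0797)⁴/32 = 3.96×10^-6 m⁴.
θ = (T/G)·Σ L_i/J_i = (11600/81.0×10⁹)·(1.51/8.23×10^-6 + 1.17/3.96×10^-6) = 0.06856 rad.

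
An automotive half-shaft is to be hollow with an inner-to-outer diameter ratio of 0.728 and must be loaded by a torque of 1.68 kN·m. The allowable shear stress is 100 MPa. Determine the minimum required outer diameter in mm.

49.2 mm

For a hollow shaft with d_i/d_o = 0.728: τ_max = 16T/(π d_o³ (1−k⁴)), so d_o = [16T/(π τ_allow (1−k⁴))]^(1/3) = [16·1680/(π·1.00×10^8·0.7191)]^(1/3) = 0.04918 m.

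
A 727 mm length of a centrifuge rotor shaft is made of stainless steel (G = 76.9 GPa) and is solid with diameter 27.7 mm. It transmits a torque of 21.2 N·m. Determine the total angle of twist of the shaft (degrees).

J = πd⁴/32 = π(0.0277)⁴/32 = 5.780×10^-8 m⁴.
θ = T·L/(G·J) = 21.20 × 0.727 / (76.9×10⁹ × 5.780×10^-8) = 3.468×10^-3 rad.

0.199°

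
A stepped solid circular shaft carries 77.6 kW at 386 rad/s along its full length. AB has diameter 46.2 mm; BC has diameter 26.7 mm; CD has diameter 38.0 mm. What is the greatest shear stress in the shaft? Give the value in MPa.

ω = 386 rad/s, so T = P/ω = 77.6×10³ / 386.0 = 201.0 N·m.
Under the same torque, τ_max = 16T/(πd³) is largest where d is smallest — segment BC (d = 26.7 mm).
τ_max = 16·201.0/(π·(0.0267)³) = 5.379×10^7 Pa.

53.8 MPa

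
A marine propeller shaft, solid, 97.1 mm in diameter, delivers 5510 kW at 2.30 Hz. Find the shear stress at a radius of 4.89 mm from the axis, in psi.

31000 psi

ω = 2π·2.30 = 14.45 rad/s, so T = P/ω = 5510×10³ / 14.45 = 381300 N·m.
J = πd⁴/32 = π(0.0971)⁴/32 = 8.727×10^-6 m⁴.
Shear stress varies linearly with radius: τ = T·r/J = 381300 × 0.00489 / 8.727×10^-6 = 2.136×10^8 Pa.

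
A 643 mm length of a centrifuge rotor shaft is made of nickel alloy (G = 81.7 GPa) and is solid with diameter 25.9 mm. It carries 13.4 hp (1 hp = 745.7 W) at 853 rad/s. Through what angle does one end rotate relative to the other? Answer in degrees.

ω = 853 rad/s, so T = P/ω = 13.4×745.7 / 853.0 = 11.71 N·m.
J = πd⁴/32 = π(0.0259)⁴/32 = 4.418×10^-8 m⁴.
θ = T·L/(G·J) = 11.71 × 0.643 / (81.7×10⁹ × 4.418×10^-8) = 2.087×10^-3 rad.

0.120°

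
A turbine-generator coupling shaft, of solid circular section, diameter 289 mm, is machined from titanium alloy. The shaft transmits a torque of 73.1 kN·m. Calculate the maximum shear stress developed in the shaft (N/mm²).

15.4 N/mm²

J = πd⁴/32 = π(0.289)⁴/32 = 6.848×10^-4 m⁴.
τ_max = T·r/J = 73100 × 0.144 / 6.848×10^-4 = 1.542×10^7 Pa.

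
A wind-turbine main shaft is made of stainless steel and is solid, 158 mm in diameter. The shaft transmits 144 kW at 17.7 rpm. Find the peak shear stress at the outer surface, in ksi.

14.5 ksi

ω = 2π·17.7/60 = 1.854 rad/s, so T = P/ω = 144×10³ / 1.854 = 77690 N·m.
J = πd⁴/32 = π(0.158)⁴/32 = 6.118×10^-5 m⁴.
τ_max = T·r/J = 77690 × 0.0790 / 6.118×10^-5 = 1.003×10^8 Pa.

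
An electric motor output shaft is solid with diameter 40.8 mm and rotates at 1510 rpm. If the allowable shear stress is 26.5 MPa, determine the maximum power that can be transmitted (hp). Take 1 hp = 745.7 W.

74.9 hp

J = πd⁴/32 = π(0.0408)⁴/32 = 2.720×10^-7 m⁴.
T_max = τ_allow·J/r = 2.65×10^7 × 2.720×10^-7 / 0.0204 = 353.4 N·m.
ω = 2π·1510/60 = 158.1 rad/s, so P_max = T_max·ω = 5.588×10^4 W.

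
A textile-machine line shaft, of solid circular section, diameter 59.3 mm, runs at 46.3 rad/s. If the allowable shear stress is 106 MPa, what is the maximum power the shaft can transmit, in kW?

J = πd⁴/32 = π(0.0593)⁴/32 = 1.214×10^-6 m⁴.
T_max = τ_allow·J/r = 1.06×10^8 × 1.214×10^-6 / 0.0296 = 4340 N·m.
ω = 46.3 rad/s, so P_max = T_max·ω = 2.009×10^5 W.

201 kW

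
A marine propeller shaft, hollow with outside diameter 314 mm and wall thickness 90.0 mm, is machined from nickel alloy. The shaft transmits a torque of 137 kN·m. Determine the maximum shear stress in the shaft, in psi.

J = π(d_o⁴ − d_i⁴)/32 = π(0.314⁴ − 0.134⁴)/32 = 9.227×10^-4 m⁴.
τ_max = T·r/J = 137000 × 0.157 / 9.227×10^-4 = 2.331×10^7 Pa.

3380 psi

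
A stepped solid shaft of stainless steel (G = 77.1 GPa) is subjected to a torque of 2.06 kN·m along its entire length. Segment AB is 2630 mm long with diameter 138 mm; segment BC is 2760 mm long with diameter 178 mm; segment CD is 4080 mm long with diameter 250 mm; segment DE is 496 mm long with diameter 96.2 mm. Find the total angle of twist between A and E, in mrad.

4.58 mrad

J_AB = π(0.138)⁴/32 = 3.56×10^-5 m⁴; J_BC = π(0.178)⁴/32 = 9.86×10^-5 m⁴; J_CD = π(0.250)⁴/32 = 3.83×10^-4 m⁴; J_DE = π(0.0962)⁴/32 = 8.41×10^-6 m⁴.
θ = (T/G)·Σ L_i/J_i = (2060/77.1×10⁹)·(2.63/3.56×10^-5 + 2.76/9.86×10^-5 + 4.08/3.83×10^-4 + 0.496/8.41×10^-6) = 4.582×10^-3 rad.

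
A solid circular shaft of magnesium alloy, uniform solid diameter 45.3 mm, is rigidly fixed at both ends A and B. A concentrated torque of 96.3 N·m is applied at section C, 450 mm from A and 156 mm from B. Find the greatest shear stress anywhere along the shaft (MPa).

3.92 MPa

With uniform GJ and both ends fixed, compatibility θ_AC = θ_CB gives T_A·a = T_B·b, together with T_A + T_B = T₀.
T_A = T₀·b/(a+b) = 96.30·156/606.0 = 24.79 N·m; T_B = 71.51 N·m.
τ in each portion: τ_AC = 1.36×10^6 Pa, τ_CB = 3.92×10^6 Pa; maximum is in CB.
τ_max = T_CB·r/J = 71.51·0.0226/4.13×10^-7 = 3.918×10^6 Pa.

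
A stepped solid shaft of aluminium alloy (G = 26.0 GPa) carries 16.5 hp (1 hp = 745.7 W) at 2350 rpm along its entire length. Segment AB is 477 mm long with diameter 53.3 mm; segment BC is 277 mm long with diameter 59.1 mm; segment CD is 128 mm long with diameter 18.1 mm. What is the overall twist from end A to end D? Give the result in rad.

0.0250 rad

ω = 2π·2350/60 = 246.1 rad/s, so T = P/ω = 16.5×745.7 / 246.1 = 50.00 N·m.
J_AB = π(0.0533)⁴/32 = 7.92×10^-7 m⁴; J_BC = π(0.0591)⁴/32 = 1.20×10^-6 m⁴; J_CD = π(0.0181)⁴/32 = 1.05×10^-8 m⁴.
θ = (T/G)·Σ L_i/J_i = (50.00/26.0×10⁹)·(0.477/7.92×10^-7 + 0.277/1.20×10^-6 + 0.128/1.05×10^-8) = 0.02496 rad.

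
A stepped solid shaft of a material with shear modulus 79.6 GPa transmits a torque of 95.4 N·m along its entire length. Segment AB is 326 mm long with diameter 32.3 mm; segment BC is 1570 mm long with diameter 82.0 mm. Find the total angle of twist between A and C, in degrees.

0.234°

J_AB = π(0.0323)⁴/32 = 1.07×10^-7 m⁴; J_BC = π(0.0820)⁴/32 = 4.44×10^-6 m⁴.
θ = (T/G)·Σ L_i/J_i = (95.40/79.6×10⁹)·(0.326/1.07×10^-7 + 1.57/4.44×10^-6) = 4.080×10^-3 rad.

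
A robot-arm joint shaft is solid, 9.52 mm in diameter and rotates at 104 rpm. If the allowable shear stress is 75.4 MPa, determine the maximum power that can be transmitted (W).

139 W

J = πd⁴/32 = π(0.00952)⁴/32 = 8.064×10^-10 m⁴.
T_max = τ_allow·J/r = 7.54×10^7 × 8.064×10^-10 / 0.00476 = 12.77 N·m.
ω = 2π·104/60 = 10.89 rad/s, so P_max = T_max·ω = 139.1 W.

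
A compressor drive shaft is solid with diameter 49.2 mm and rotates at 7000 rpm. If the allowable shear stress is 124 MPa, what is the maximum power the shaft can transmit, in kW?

J = πd⁴/32 = π(0.0492)⁴/32 = 5.753×10^-7 m⁴.
T_max = τ_allow·J/r = 1.24×10^8 × 5.753×10^-7 / 0.0246 = 2900 N·m.
ω = 2π·7000/60 = 733.0 rad/s, so P_max = T_max·ω = 2.126×10^6 W.

2130 kW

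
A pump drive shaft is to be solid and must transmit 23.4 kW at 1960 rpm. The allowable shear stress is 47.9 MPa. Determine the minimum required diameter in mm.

ω = 2π·1960/60 = 205.3 rad/s, so T = P/ω = 23.4×10³ / 205.3 = 114.0 N·m.
For a solid shaft τ_max = 16T/(πd³), so d = (16T/(π τ_allow))^(1/3) = (16·114.0/(π·4.79×10^7))^(1/3) = 0.02297 m.

23.0 mm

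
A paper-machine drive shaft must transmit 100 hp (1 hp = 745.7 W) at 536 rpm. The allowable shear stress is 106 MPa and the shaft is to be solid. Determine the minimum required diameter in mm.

ω = 2π·536/60 = 56.13 rad/s, so T = P/ω = 100×745.7 / 56.13 = 1329 N·m.
For a solid shaft τ_max = 16T/(πd³), so d = (16T/(π τ_allow))^(1/3) = (16·1329/(π·1.06×10^8))^(1/3) = 0.03996 m.

40.0 mm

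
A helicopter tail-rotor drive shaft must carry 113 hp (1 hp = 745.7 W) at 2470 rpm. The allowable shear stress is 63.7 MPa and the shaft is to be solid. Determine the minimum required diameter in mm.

ω = 2π·2470/60 = 258.7 rad/s, so T = P/ω = 113×745.7 / 258.7 = 325.8 N·m.
For a solid shaft τ_max = 16T/(πd³), so d = (16T/(π τ_allow))^(1/3) = (16·325.8/(π·6.37×10^7))^(1/3) = 0.02964 m.

29.6 mm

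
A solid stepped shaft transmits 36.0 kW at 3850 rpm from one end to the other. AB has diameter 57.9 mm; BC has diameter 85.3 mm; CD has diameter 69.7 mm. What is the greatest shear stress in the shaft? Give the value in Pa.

2.34e6 Pa

ω = 2π·3850/60 = 403.2 rad/s, so T = P/ω = 36.0×10³ / 403.2 = 89.29 N·m.
Under the same torque, τ_max = 16T/(πd³) is largest where d is smallest — segment AB (d = 57.9 mm).
τ_max = 16·89.29/(π·(0.0579)³) = 2.343×10^6 Pa.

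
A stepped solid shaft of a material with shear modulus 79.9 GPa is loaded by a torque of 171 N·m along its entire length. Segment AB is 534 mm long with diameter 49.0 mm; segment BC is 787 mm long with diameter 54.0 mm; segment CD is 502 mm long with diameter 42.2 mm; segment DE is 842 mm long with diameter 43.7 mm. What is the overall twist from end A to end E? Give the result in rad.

J_AB = π(0.0490)⁴/32 = 5.66×10^-7 m⁴; J_BC = π(0.0540)⁴/32 = 8.35×10^-7 m⁴; J_CD = π(0.0422)⁴/32 = 3.11×10^-7 m⁴; J_DE = π(0.0437)⁴/32 = 3.58×10^-7 m⁴.
θ = (T/G)·Σ L_i/J_i = (171.0/79.9×10⁹)·(0.534/5.66×10^-7 + 0.787/8.35×10^-7 + 0.502/3.11×10^-7 + 0.842/3.58×10^-7) = 0.01252 rad.

0.0125 rad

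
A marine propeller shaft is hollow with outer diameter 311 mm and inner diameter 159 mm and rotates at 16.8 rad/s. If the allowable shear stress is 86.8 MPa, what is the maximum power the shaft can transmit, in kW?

8020 kW

J = π(d_o⁴ − d_i⁴)/32 = π(0.311⁴ − 0.159⁴)/32 = 8.557×10^-4 m⁴.
T_max = τ_allow·J/r = 8.68×10^7 × 8.557×10^-4 / 0.155 = 477600 N·m.
ω = 16.8 rad/s, so P_max = T_max·ω = 8.024×10^6 W.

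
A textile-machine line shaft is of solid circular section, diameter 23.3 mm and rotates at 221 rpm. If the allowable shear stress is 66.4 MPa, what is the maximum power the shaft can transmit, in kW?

J = πd⁴/32 = π(0.0233)⁴/32 = 2.894×10^-8 m⁴.
T_max = τ_allow·J/r = 6.64×10^7 × 2.894×10^-8 / 0.0117 = 164.9 N·m.
ω = 2π·221/60 = 23.14 rad/s, so P_max = T_max·ω = 3817 W.

3.82 kW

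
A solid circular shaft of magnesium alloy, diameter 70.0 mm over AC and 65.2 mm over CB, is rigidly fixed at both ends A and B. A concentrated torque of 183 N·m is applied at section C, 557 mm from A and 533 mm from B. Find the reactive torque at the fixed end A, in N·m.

Compatibility: T_A·a/J_AC = T_B·b/J_CB with T_A + T_B = T₀.
J_AC = 2.36×10^-6 m⁴, J_CB = 1.77×10^-6 m⁴, so T_A = T₀·(J_AC/a)/((J_AC/a)+(J_CB/b)) = 102.4 N·m, T_B = 80.57 N·m.

102 N·m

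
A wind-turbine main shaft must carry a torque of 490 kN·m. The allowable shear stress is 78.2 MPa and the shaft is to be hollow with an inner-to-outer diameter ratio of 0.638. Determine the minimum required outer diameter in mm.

For a hollow shaft with d_i/d_o = 0.638: τ_max = 16T/(π d_o³ (1−k⁴)), so d_o = [16T/(π τ_allow (1−k⁴))]^(1/3) = [16·490000/(π·7.82×10^7·0.8343)]^(1/3) = 0.3369 m.

337 mm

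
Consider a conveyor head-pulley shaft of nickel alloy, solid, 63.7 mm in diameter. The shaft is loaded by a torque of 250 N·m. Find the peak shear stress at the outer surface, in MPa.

4.93 MPa

J = πd⁴/32 = π(0.0637)⁴/32 = 1.616×10^-6 m⁴.
τ_max = T·r/J = 250.0 × 0.0319 / 1.616×10^-6 = 4.926×10^6 Pa.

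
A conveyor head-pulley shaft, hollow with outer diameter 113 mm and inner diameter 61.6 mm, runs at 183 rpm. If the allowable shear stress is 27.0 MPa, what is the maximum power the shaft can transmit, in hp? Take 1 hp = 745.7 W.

J = π(d_o⁴ − d_i⁴)/32 = π(0.113⁴ − 0.0616⁴)/32 = 1.459×10^-5 m⁴.
T_max = τ_allow·J/r = 2.70×10^7 × 1.459×10^-5 / 0.0565 = 6974 N·m.
ω = 2π·183/60 = 19.16 rad/s, so P_max = T_max·ω = 1.336×10^5 W.

179 hp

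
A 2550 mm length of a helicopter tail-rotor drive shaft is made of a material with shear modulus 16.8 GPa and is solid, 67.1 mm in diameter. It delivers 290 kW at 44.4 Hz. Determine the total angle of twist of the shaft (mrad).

ω = 2π·44.4 = 279.0 rad/s, so T = P/ω = 290×10³ / 279.0 = 1040 N·m.
J = πd⁴/32 = π(0.0671)⁴/32 = 1.990×10^-6 m⁴.
θ = T·L/(G·J) = 1040 × 2.55 / (16.8×10⁹ × 1.990×10^-6) = 0.07928 rad.

79.3 mrad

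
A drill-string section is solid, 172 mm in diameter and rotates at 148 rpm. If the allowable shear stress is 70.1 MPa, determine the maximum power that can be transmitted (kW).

J = πd⁴/32 = π(0.172)⁴/32 = 8.592×10^-5 m⁴.
T_max = τ_allow·J/r = 7.01×10^7 × 8.592×10^-5 / 0.0860 = 70040 N·m.
ω = 2π·148/60 = 15.50 rad/s, so P_max = T_max·ω = 1.085×10^6 W.

1090 kW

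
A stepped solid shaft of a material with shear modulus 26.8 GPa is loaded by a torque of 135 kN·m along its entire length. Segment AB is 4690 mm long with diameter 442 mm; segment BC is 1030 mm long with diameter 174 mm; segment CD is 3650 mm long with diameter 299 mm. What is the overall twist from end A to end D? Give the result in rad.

J_AB = π(0.442)⁴/32 = 3.75×10^-3 m⁴; J_BC = π(0.174)⁴/32 = 9.00×10^-5 m⁴; J_CD = π(0.299)⁴/32 = 7.85×10^-4 m⁴.
θ = (T/G)·Σ L_i/J_i = (135000/26.8×10⁹)·(4.69/3.75×10^-3 + 1.03/9.00×10^-5 + 3.65/7.85×10^-4) = 0.08739 rad.

0.0874 rad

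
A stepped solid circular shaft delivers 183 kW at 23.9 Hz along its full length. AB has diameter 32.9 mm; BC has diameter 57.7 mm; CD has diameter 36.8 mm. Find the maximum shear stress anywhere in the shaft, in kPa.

ω = 2π·23.9 = 150.2 rad/s, so T = P/ω = 183×10³ / 150.2 = 1219 N·m.
Under the same torque, τ_max = 16T/(πd³) is largest where d is smallest — segment AB (d = 32.9 mm).
τ_max = 16·1219/(π·(0.0329)³) = 1.743×10^8 Pa.

174000 kPa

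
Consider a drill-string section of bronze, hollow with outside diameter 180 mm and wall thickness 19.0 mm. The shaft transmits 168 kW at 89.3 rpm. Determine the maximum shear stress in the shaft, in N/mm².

ω = 2π·89.3/60 = 9.351 rad/s, so T = P/ω = 168×10³ / 9.351 = 17970 N·m.
J = π(d_o⁴ − d_i⁴)/32 = π(0.180⁴ − 0.142⁴)/32 = 6.314×10^-5 m⁴.
τ_max = T·r/J = 17970 × 0.0900 / 6.314×10^-5 = 2.561×10^7 Pa.

25.6 N/mm²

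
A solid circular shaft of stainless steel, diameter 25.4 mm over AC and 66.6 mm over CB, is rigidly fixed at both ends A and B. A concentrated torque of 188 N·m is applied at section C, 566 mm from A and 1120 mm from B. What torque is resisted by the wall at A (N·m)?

Compatibility: T_A·a/J_AC = T_B·b/J_CB with T_A + T_B = T₀.
J_AC = 4.09×10^-8 m⁴, J_CB = 1.93×10^-6 m⁴, so T_A = T₀·(J_AC/a)/((J_AC/a)+(J_CB/b)) = 7.554 N·m, T_B = 180.4 N·m.

7.55 N·m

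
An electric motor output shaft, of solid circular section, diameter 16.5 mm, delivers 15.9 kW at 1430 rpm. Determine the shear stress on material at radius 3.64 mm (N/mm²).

53.1 N/mm²

ω = 2π·1430/60 = 149.7 rad/s, so T = P/ω = 15.9×10³ / 149.7 = 106.2 N·m.
J = πd⁴/32 = π(0.0165)⁴/32 = 7.277×10^-9 m⁴.
Shear stress varies linearly with radius: τ = T·r/J = 106.2 × 0.00364 / 7.277×10^-9 = 5.311×10^7 Pa.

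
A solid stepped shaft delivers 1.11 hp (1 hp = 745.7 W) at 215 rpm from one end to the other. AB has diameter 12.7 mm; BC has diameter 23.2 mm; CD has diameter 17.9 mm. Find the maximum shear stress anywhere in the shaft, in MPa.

91.4 MPa

ω = 2π·215/60 = 22.51 rad/s, so T = P/ω = 1.11×745.7 / 22.51 = 36.76 N·m.
Under the same torque, τ_max = 16T/(πd³) is largest where d is smallest — segment AB (d = 12.7 mm).
τ_max = 16·36.76/(π·(0.0127)³) = 9.141×10^7 Pa.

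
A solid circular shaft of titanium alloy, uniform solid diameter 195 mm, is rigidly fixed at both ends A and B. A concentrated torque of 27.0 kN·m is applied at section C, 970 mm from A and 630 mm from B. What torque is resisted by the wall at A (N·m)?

With uniform GJ and both ends fixed, compatibility θ_AC = θ_CB gives T_A·a = T_B·b, together with T_A + T_B = T₀.
T_A = T₀·b/(a+b) = 27000·630/1600 = 10630 N·m; T_B = 16370 N·m.

10600 N·m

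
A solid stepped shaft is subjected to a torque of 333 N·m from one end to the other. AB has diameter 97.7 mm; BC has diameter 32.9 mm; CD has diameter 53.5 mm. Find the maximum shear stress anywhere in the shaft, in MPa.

47.6 MPa

Under the same torque, τ_max = 16T/(πd³) is largest where d is smallest — segment BC (d = 32.9 mm).
τ_max = 16·333.0/(π·(0.0329)³) = 4.762×10^7 Pa.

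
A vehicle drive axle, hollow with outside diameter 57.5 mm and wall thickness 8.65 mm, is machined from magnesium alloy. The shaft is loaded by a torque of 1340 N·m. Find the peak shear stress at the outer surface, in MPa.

J = π(d_o⁴ − d_i⁴)/32 = π(0.0575⁴ − 0.0402⁴)/32 = 8.168×10^-7 m⁴.
τ_max = T·r/J = 1340 × 0.0288 / 8.168×10^-7 = 4.717×10^7 Pa.

47.2 MPa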